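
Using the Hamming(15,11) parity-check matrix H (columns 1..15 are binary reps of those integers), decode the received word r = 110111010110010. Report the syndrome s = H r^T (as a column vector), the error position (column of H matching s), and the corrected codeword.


s = (0, 0, 1, 1)^T, error position = 3, corrected codeword c = 111111010110010

Compute s = H r^T mod 2 one row at a time:
  s_1 = 1 + 0 + 1 + 1 + 0 + 0 + 1 + 0 = 4 ≡ 0 (mod 2).
  s_2 = 1 + 1 + 1 + 0 + 0 + 0 + 1 + 0 = 4 ≡ 0 (mod 2).
  s_3 = 1 + 0 + 1 + 0 + 1 + 1 + 1 + 0 = 5 ≡ 1 (mod 2).
  s_4 = 1 + 0 + 1 + 0 + 0 + 1 + 0 + 0 = 3 ≡ 1 (mod 2).
s = (0, 0, 1, 1)^T — this equals column 3 of H (binary 0011), so error is at position 3.
Correct: flip bit 3 of r = 110111010110010 to get c = 111111010110010.


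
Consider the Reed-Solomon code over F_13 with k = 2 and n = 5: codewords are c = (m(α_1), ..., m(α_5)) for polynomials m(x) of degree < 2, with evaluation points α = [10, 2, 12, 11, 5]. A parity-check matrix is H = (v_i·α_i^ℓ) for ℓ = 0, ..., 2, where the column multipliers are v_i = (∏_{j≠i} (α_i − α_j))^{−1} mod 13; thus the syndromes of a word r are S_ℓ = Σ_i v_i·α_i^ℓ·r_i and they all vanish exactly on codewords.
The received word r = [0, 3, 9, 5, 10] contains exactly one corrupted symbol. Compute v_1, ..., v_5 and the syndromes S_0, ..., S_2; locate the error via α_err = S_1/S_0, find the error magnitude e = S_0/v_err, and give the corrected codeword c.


S = (3, 7, 12), error at position 4, error magnitude e = 7, c = [0, 3, 9, 11, 10].

Step 1: column multipliers v_i = (∏_{j≠i}(α_i − α_j))^{−1} mod 13.
  i = 1 (α = 10): (10−2)(10−12)(10−11)(10−5) = 8·(−2)·(−1)·5 = 80 ≡ 2, so v_1 = 2^{−1} = 7 (mod 13).
  i = 2 (α = 2): (2−10)(2−12)(2−11)(2−5) = (−8)·(−10)·(−9)·(−3) = 2160 ≡ 2, so v_2 = 2^{−1} = 7 (mod 13).
  i = 3 (α = 12): (12−10)(12−2)(12−11)(12−5) = 2·10·1·7 = 140 ≡ 10, so v_3 = 10^{−1} = 4 (mod 13).
  i = 4 (α = 11): (11−10)(11−2)(11−12)(11−5) = 1·9·(−1)·6 = −54 ≡ 11, so v_4 = 11^{−1} = 6 (mod 13).
  i = 5 (α = 5): (5−10)(5−2)(5−12)(5−11) = (−5)·3·(−7)·(−6) = −630 ≡ 7, so v_5 = 7^{−1} = 2 (mod 13).
  v = [7, 7, 4, 6, 2].
Step 2: syndromes of r = [0, 3, 9, 5, 10] (all sums mod 13).
  S_0 = Σ v_i r_i = 7·0 + 7·3 + 4·9 + 6·5 + 2·10 = 107 ≡ 3.
  S_1 = Σ v_i α_i r_i = 7·10·0 + 7·2·3 + 4·12·9 + 6·11·5 + 2·5·10 = 904 ≡ 7.
  α_i^2 mod 13 = [9, 4, 1, 4, 12].
  S_2 = Σ v_i α_i^2 r_i = 7·9·0 + 7·4·3 + 4·1·9 + 6·4·5 + 2·12·10 = 480 ≡ 12.
  S = (3, 7, 12) ≠ 0, so r is not a codeword (an error is present).
Step 3: locate the error. For a single error e at position i, S_ℓ = v_i·e·α_i^ℓ, so α_err = S_1/S_0.
  S_0^{−1} = 3^{−1} = 9 (mod 13), so α_err = 7·9 = 63 ≡ 11 = α_4. Error position i = 4.
  Consistency check: S_2/S_1 = 12·2 = 24 ≡ 11 = α_err ✓ (single-error assumption holds).
Step 4: error magnitude e = S_0/v_4 = S_0·∏_{j≠4}(α_4 − α_j) = 3·11 = 33 ≡ 7 (mod 13).
Step 5: correct position 4: c_4 = r_4 − e = 5 − 7 ≡ 11 (mod 13). Hence c = [0, 3, 9, 11, 10].
  Check: interpolating c through the α_i gives m(x) = 7 + 11·x (degree < 2) with m(α_i) = c_i for every i, so c is indeed a codeword.


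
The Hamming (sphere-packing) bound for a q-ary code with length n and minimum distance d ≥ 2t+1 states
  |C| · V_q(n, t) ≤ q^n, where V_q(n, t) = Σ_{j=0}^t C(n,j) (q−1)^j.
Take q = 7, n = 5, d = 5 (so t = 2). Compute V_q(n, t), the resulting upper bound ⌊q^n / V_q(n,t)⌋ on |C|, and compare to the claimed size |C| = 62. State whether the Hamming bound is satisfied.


V_q(n, t) = 391, q^n = 16807, Hamming bound = 42, |C| = 62 > bound (violated).

Step 1: Compute V_q(n, t) = Σ_{j=0}^2 C(n, j) (q−1)^j.
  j = 0: C(5,0)·(6)^0 = 1·1 = 1.
  j = 1: C(5,1)·(6)^1 = 5·6 = 30.
  j = 2: C(5,2)·(6)^2 = 10·36 = 360.
  V_q(n, t) = 1 + 30 + 360 = 391.
Step 2: q^n = 7^5 = 16807.
Step 3: Hamming bound ⌊q^n / V_q(n,t)⌋ = ⌊16807/391⌋ = 42.
Step 4: Compare |C| = 62 to 42: violated.
The claimed |C| lies above the Hamming bound, so no 7-ary code of length 5 with d ≥ 5 can have 62 codewords.


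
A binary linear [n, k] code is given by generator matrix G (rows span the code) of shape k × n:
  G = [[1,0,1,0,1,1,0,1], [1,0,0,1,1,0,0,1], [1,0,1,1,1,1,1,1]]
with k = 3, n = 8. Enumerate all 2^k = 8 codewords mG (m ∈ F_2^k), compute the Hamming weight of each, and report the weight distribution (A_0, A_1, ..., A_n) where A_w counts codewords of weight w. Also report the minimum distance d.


Weight distribution: A_0 = 1, A_2 = 1, A_3 = 2, A_4 = 2, A_5 = 1, A_7 = 1. Minimum distance d = 2.

Enumerate all 2^3 = 8 messages m ∈ F_2^3.
For each, compute codeword c = mG in F_2^8, then tally its weight.
  m = 000 → c = 00000000, weight = 0.
  m = 100 → c = 10101101, weight = 5.
  m = 010 → c = 10011001, weight = 4.
  m = 110 → c = 00110100, weight = 3.
  m = 001 → c = 10111111, weight = 7.
  m = 101 → c = 00010010, weight = 2.
  m = 011 → c = 00100110, weight = 3.
  m = 111 → c = 10001011, weight = 4.
Tally weights:
  weight 0: 1 codewords.
  weight 2: 1 codewords.
  weight 3: 2 codewords.
  weight 4: 2 codewords.
  weight 5: 1 codewords.
  weight 7: 1 codewords.
Minimum distance d = smallest w > 0 with A_w > 0 = 2.
Sanity: Σ A_w = 8 = 2^3 = 8 ✓.


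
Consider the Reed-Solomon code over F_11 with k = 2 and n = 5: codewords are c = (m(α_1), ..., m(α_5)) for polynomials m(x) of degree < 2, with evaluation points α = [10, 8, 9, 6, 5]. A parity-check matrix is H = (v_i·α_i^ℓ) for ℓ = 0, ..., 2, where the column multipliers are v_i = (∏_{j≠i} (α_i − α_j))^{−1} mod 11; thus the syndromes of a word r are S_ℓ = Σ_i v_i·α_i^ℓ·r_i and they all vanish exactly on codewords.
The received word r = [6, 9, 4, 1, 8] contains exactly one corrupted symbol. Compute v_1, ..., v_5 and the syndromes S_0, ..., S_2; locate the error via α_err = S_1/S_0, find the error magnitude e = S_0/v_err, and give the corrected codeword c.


S = (9, 4, 3), error at position 3, error magnitude e = 2, c = [6, 9, 2, 1, 8].

Step 1: column multipliers v_i = (∏_{j≠i}(α_i − α_j))^{−1} mod 11.
  i = 1 (α = 10): (10−8)(10−9)(10−6)(10−5) = 2·1·4·5 = 40 ≡ 7, so v_1 = 7^{−1} = 8 (mod 11).
  i = 2 (α = 8): (8−10)(8−9)(8−6)(8−5) = (−2)·(−1)·2·3 = 12 ≡ 1, so v_2 = 1^{−1} = 1 (mod 11).
  i = 3 (α = 9): (9−10)(9−8)(9−6)(9−5) = (−1)·1·3·4 = −12 ≡ 10, so v_3 = 10^{−1} = 10 (mod 11).
  i = 4 (α = 6): (6−10)(6−8)(6−9)(6−5) = (−4)·(−2)·(−3)·1 = −24 ≡ 9, so v_4 = 9^{−1} = 5 (mod 11).
  i = 5 (α = 5): (5−10)(5−8)(5−9)(5−6) = (−5)·(−3)·(−4)·(−1) = 60 ≡ 5, so v_5 = 5^{−1} = 9 (mod 11).
  v = [8, 1, 10, 5, 9].
Step 2: syndromes of r = [6, 9, 4, 1, 8] (all sums mod 11).
  S_0 = Σ v_i r_i = 8·6 + 1·9 + 10·4 + 5·1 + 9·8 = 174 ≡ 9.
  S_1 = Σ v_i α_i r_i = 8·10·6 + 1·8·9 + 10·9·4 + 5·6·1 + 9·5·8 = 1302 ≡ 4.
  α_i^2 mod 11 = [1, 9, 4, 3, 3].
  S_2 = Σ v_i α_i^2 r_i = 8·1·6 + 1·9·9 + 10·4·4 + 5·3·1 + 9·3·8 = 520 ≡ 3.
  S = (9, 4, 3) ≠ 0, so r is not a codeword (an error is present).
Step 3: locate the error. For a single error e at position i, S_ℓ = v_i·e·α_i^ℓ, so α_err = S_1/S_0.
  S_0^{−1} = 9^{−1} = 5 (mod 11), so α_err = 4·5 = 20 ≡ 9 = α_3. Error position i = 3.
  Consistency check: S_2/S_1 = 3·3 = 9 ≡ 9 = α_err ✓ (single-error assumption holds).
Step 4: error magnitude e = S_0/v_3 = S_0·∏_{j≠3}(α_3 − α_j) = 9·10 = 90 ≡ 2 (mod 11).
Step 5: correct position 3: c_3 = r_3 − e = 4 − 2 ≡ 2 (mod 11). Hence c = [6, 9, 2, 1, 8].
  Check: interpolating c through the α_i gives m(x) = 10 + 4·x (degree < 2) with m(α_i) = c_i for every i, so c is indeed a codeword.


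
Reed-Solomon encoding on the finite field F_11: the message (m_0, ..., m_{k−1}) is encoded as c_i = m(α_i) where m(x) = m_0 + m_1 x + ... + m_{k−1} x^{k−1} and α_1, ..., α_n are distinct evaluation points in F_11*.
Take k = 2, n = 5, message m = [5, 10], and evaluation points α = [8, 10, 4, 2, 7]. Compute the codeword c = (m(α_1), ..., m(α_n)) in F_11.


c = [8, 6, 1, 3, 9]

Message polynomial: m(x) = 5 + 10·x (mod 11).
For each evaluation point α_i, compute m(α_i) mod 11:
  α_1 = 8: Horner steps 10 → 8, so m(8) = 8.
  α_2 = 10: Horner steps 10 → 6, so m(10) = 6.
  α_3 = 4: Horner steps 10 → 1, so m(4) = 1.
  α_4 = 2: Horner steps 10 → 3, so m(2) = 3.
  α_5 = 7: Horner steps 10 → 9, so m(7) = 9.
Codeword c = [8, 6, 1, 3, 9] ∈ F_11^5.


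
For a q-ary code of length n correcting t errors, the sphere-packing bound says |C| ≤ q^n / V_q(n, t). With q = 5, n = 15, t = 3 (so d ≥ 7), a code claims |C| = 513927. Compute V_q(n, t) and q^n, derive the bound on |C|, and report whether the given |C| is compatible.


V_q(n, t) = 30861, q^n = 30517578125, Hamming bound = 988871, |C| = 513927 ≤ bound (satisfied).

Step 1: Compute V_q(n, t) = Σ_{j=0}^3 C(n, j) (q−1)^j.
  j = 0: C(15,0)·(4)^0 = 1·1 = 1.
  j = 1: C(15,1)·(4)^1 = 15·4 = 60.
  j = 2: C(15,2)·(4)^2 = 105·16 = 1680.
  j = 3: C(15,3)·(4)^3 = 455·64 = 29120.
  V_q(n, t) = 1 + 60 + 1680 + 29120 = 30861.
Step 2: q^n = 5^15 = 30517578125.
Step 3: Hamming bound ⌊q^n / V_q(n,t)⌋ = ⌊30517578125/30861⌋ = 988871.
Step 4: Compare |C| = 513927 to 988871: satisfied.
The claimed |C| lies below the Hamming bound.


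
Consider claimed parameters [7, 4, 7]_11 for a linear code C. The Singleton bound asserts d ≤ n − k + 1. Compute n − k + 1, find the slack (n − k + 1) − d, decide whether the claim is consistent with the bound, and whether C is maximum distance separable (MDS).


Singleton RHS = n − k + 1 = 4, slack = -3, bound violated (no such code; not MDS).

Singleton bound: d ≤ n − k + 1.
Here n = 7, k = 4, so n − k + 1 = 4.
Given d = 7, check d ≤ 4: NO.
Slack = (n − k + 1) − d = -3.
The slack is negative: d = 7 exceeds n − k + 1 = 4 by 3, so the Singleton bound is violated and no linear [7, 4, 7]_11 code can exist. In particular it is not MDS (MDS requires d = n − k + 1 exactly).
Description: the claimed parameters are [7, 4, 7]_11; such a code would be impossible (violates the Singleton bound).


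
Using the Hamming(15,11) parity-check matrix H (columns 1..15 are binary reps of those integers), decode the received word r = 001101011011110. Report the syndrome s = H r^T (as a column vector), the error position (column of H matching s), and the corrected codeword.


s = (0, 1, 0, 0)^T, error position = 4, corrected codeword c = 001001011011110

Compute s = H r^T mod 2 one row at a time:
  s_1 = 1 + 1 + 0 + 1 + 1 + 1 + 1 + 0 = 6 ≡ 0 (mod 2).
  s_2 = 1 + 0 + 1 + 0 + 1 + 1 + 1 + 0 = 5 ≡ 1 (mod 2).
  s_3 = 0 + 1 + 1 + 0 + 0 + 1 + 1 + 0 = 4 ≡ 0 (mod 2).
  s_4 = 0 + 1 + 0 + 0 + 1 + 1 + 1 + 0 = 4 ≡ 0 (mod 2).
s = (0, 1, 0, 0)^T — this equals column 4 of H (binary 0100), so error is at position 4.
Correct: flip bit 4 of r = 001101011011110 to get c = 001001011011110.


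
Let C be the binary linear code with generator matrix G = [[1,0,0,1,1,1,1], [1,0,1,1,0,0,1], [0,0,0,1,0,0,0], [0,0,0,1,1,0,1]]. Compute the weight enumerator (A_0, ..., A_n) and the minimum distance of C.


Weight distribution: A_0 = 1, A_1 = 1, A_2 = 2, A_3 = 6, A_4 = 5, A_5 = 1. Minimum distance d = 1.

Enumerate all 2^4 = 16 messages m ∈ F_2^4.
For each, compute codeword c = mG in F_2^7, then tally its weight.
  m = 0000 → c = 0000000, weight = 0.
  m = 1000 → c = 1001111, weight = 5.
  m = 0100 → c = 1011001, weight = 4.
  m = 1100 → c = 0010110, weight = 3.
  m = 0010 → c = 0001000, weight = 1.
  m = 1010 → c = 1000111, weight = 4.
  m = 0110 → c = 1010001, weight = 3.
  m = 1110 → c = 0011110, weight = 4.
  m = 0001 → c = 0001101, weight = 3.
  m = 1001 → c = 1000010, weight = 2.
  m = 0101 → c = 1010100, weight = 3.
  m = 1101 → c = 0011011, weight = 4.
  m = 0011 → c = 0000101, weight = 2.
  m = 1011 → c = 1001010, weight = 3.
  m = 0111 → c = 1011100, weight = 4.
  m = 1111 → c = 0010011, weight = 3.
Tally weights:
  weight 0: 1 codewords.
  weight 1: 1 codewords.
  weight 2: 2 codewords.
  weight 3: 6 codewords.
  weight 4: 5 codewords.
  weight 5: 1 codewords.
Minimum distance d = smallest w > 0 with A_w > 0 = 1.
Sanity: Σ A_w = 16 = 2^4 = 16 ✓.


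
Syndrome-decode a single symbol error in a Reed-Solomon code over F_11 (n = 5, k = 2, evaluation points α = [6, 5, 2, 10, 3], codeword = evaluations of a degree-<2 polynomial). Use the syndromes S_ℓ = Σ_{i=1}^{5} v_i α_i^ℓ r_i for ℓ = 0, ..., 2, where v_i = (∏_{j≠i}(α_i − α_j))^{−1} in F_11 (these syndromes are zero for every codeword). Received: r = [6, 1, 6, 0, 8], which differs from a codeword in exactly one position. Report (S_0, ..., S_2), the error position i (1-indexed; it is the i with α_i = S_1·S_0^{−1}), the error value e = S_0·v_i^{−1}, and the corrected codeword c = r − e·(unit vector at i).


S = (2, 1, 6), error at position 1, error magnitude e = 3, c = [3, 1, 6, 0, 8].

Step 1: column multipliers v_i = (∏_{j≠i}(α_i − α_j))^{−1} mod 11.
  i = 1 (α = 6): (6−5)(6−2)(6−10)(6−3) = 1·4·(−4)·3 = −48 ≡ 7, so v_1 = 7^{−1} = 8 (mod 11).
  i = 2 (α = 5): (5−6)(5−2)(5−10)(5−3) = (−1)·3·(−5)·2 = 30 ≡ 8, so v_2 = 8^{−1} = 7 (mod 11).
  i = 3 (α = 2): (2−6)(2−5)(2−10)(2−3) = (−4)·(−3)·(−8)·(−1) = 96 ≡ 8, so v_3 = 8^{−1} = 7 (mod 11).
  i = 4 (α = 10): (10−6)(10−5)(10−2)(10−3) = 4·5·8·7 = 1120 ≡ 9, so v_4 = 9^{−1} = 5 (mod 11).
  i = 5 (α = 3): (3−6)(3−5)(3−2)(3−10) = (−3)·(−2)·1·(−7) = −42 ≡ 2, so v_5 = 2^{−1} = 6 (mod 11).
  v = [8, 7, 7, 5, 6].
Step 2: syndromes of r = [6, 1, 6, 0, 8] (all sums mod 11).
  S_0 = Σ v_i r_i = 8·6 + 7·1 + 7·6 + 5·0 + 6·8 = 145 ≡ 2.
  S_1 = Σ v_i α_i r_i = 8·6·6 + 7·5·1 + 7·2·6 + 5·10·0 + 6·3·8 = 551 ≡ 1.
  α_i^2 mod 11 = [3, 3, 4, 1, 9].
  S_2 = Σ v_i α_i^2 r_i = 8·3·6 + 7·3·1 + 7·4·6 + 5·1·0 + 6·9·8 = 765 ≡ 6.
  S = (2, 1, 6) ≠ 0, so r is not a codeword (an error is present).
Step 3: locate the error. For a single error e at position i, S_ℓ = v_i·e·α_i^ℓ, so α_err = S_1/S_0.
  S_0^{−1} = 2^{−1} = 6 (mod 11), so α_err = 1·6 = 6 ≡ 6 = α_1. Error position i = 1.
  Consistency check: S_2/S_1 = 6·1 = 6 ≡ 6 = α_err ✓ (single-error assumption holds).
Step 4: error magnitude e = S_0/v_1 = S_0·∏_{j≠1}(α_1 − α_j) = 2·7 = 14 ≡ 3 (mod 11).
Step 5: correct position 1: c_1 = r_1 − e = 6 − 3 ≡ 3 (mod 11). Hence c = [3, 1, 6, 0, 8].
  Check: interpolating c through the α_i gives m(x) = 2 + 2·x (degree < 2) with m(α_i) = c_i for every i, so c is indeed a codeword.


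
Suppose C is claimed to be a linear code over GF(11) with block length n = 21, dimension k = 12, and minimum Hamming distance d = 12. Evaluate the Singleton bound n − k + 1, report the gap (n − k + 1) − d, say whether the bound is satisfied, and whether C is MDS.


Singleton RHS = n − k + 1 = 10, slack = -2, bound violated (no such code; not MDS).

Singleton bound: d ≤ n − k + 1.
Here n = 21, k = 12, so n − k + 1 = 10.
Given d = 12, check d ≤ 10: NO.
Slack = (n − k + 1) − d = -2.
The slack is negative: d = 12 exceeds n − k + 1 = 10 by 2, so the Singleton bound is violated and no linear [21, 12, 12]_11 code can exist. In particular it is not MDS (MDS requires d = n − k + 1 exactly).
Description: the claimed parameters are [21, 12, 12]_11; such a code would be impossible (violates the Singleton bound).


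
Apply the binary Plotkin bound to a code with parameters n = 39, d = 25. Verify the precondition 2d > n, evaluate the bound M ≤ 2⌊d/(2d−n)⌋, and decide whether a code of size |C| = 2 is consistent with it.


Plotkin bound M ≤ 4; given |C| = 2 ≤ bound (satisfied).

Check applicability: 2d = 50, n = 39.
2d − n = 11 > 0, so Plotkin applies.
Compute d/(2d−n) = 25/11 ≈ 2.2727.
⌊d/(2d−n)⌋ = 2.
Plotkin bound: M ≤ 2·2 = 4.
Given |C| = 2, check: satisfied.
This |C| is below the Plotkin bound.


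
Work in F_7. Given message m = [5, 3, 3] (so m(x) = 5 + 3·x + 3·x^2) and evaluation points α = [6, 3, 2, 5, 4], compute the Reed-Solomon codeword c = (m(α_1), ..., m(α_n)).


c = [5, 6, 2, 4, 2]

Message polynomial: m(x) = 5 + 3·x + 3·x^2 (mod 7).
For each evaluation point α_i, compute m(α_i) mod 7:
  α_1 = 6: Horner steps 3 → 0 → 5, so m(6) = 5.
  α_2 = 3: Horner steps 3 → 5 → 6, so m(3) = 6.
  α_3 = 2: Horner steps 3 → 2 → 2, so m(2) = 2.
  α_4 = 5: Horner steps 3 → 4 → 4, so m(5) = 4.
  α_5 = 4: Horner steps 3 → 1 → 2, so m(4) = 2.
Codeword c = [5, 6, 2, 4, 2] ∈ F_7^5.


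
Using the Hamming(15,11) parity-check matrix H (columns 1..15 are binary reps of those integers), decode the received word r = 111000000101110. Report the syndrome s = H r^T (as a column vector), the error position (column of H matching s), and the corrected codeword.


s = (0, 1, 0, 1)^T, error position = 5, corrected codeword c = 111010000101110

Compute s = H r^T mod 2 one row at a time:
  s_1 = 0 + 0 + 1 + 0 + 1 + 1 + 1 + 0 = 4 ≡ 0 (mod 2).
  s_2 = 0 + 0 + 0 + 0 + 1 + 1 + 1 + 0 = 3 ≡ 1 (mod 2).
  s_3 = 1 + 1 + 0 + 0 + 1 + 0 + 1 + 0 = 4 ≡ 0 (mod 2).
  s_4 = 1 + 1 + 0 + 0 + 0 + 0 + 1 + 0 = 3 ≡ 1 (mod 2).
s = (0, 1, 0, 1)^T — this equals column 5 of H (binary 0101), so error is at position 5.
Correct: flip bit 5 of r = 111000000101110 to get c = 111010000101110.


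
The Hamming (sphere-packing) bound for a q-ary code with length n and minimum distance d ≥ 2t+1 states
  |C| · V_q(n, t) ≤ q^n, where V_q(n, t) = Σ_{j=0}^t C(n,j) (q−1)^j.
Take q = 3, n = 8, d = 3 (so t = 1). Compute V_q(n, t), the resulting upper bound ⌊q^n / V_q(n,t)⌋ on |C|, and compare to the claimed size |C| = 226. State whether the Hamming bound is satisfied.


V_q(n, t) = 17, q^n = 6561, Hamming bound = 385, |C| = 226 ≤ bound (satisfied).

Step 1: Compute V_q(n, t) = Σ_{j=0}^1 C(n, j) (q−1)^j.
  j = 0: C(8,0)·(2)^0 = 1·1 = 1.
  j = 1: C(8,1)·(2)^1 = 8·2 = 16.
  V_q(n, t) = 1 + 16 = 17.
Step 2: q^n = 3^8 = 6561.
Step 3: Hamming bound ⌊q^n / V_q(n,t)⌋ = ⌊6561/17⌋ = 385.
Step 4: Compare |C| = 226 to 385: satisfied.
The claimed |C| lies below the Hamming bound.


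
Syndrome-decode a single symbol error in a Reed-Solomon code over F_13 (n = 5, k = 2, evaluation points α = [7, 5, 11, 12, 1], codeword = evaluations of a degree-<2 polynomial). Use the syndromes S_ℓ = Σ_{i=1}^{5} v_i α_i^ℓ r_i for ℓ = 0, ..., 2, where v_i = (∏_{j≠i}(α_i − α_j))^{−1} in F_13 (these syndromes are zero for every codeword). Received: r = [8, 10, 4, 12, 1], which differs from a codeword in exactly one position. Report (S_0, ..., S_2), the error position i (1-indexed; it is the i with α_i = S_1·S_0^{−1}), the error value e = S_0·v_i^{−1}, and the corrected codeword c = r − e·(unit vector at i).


S = (6, 7, 6), error at position 4, error magnitude e = 9, c = [8, 10, 4, 3, 1].

Step 1: column multipliers v_i = (∏_{j≠i}(α_i − α_j))^{−1} mod 13.
  i = 1 (α = 7): (7−5)(7−11)(7−12)(7−1) = 2·(−4)·(−5)·6 = 240 ≡ 6, so v_1 = 6^{−1} = 11 (mod 13).
  i = 2 (α = 5): (5−7)(5−11)(5−12)(5−1) = (−2)·(−6)·(−7)·4 = −336 ≡ 2, so v_2 = 2^{−1} = 7 (mod 13).
  i = 3 (α = 11): (11−7)(11−5)(11−12)(11−1) = 4·6·(−1)·10 = −240 ≡ 7, so v_3 = 7^{−1} = 2 (mod 13).
  i = 4 (α = 12): (12−7)(12−5)(12−11)(12−1) = 5·7·1·11 = 385 ≡ 8, so v_4 = 8^{−1} = 5 (mod 13).
  i = 5 (α = 1): (1−7)(1−5)(1−11)(1−12) = (−6)·(−4)·(−10)·(−11) = 2640 ≡ 1, so v_5 = 1^{−1} = 1 (mod 13).
  v = [11, 7, 2, 5, 1].
Step 2: syndromes of r = [8, 10, 4, 12, 1] (all sums mod 13).
  S_0 = Σ v_i r_i = 11·8 + 7·10 + 2·4 + 5·12 + 1·1 = 227 ≡ 6.
  S_1 = Σ v_i α_i r_i = 11·7·8 + 7·5·10 + 2·11·4 + 5·12·12 + 1·1·1 = 1775 ≡ 7.
  α_i^2 mod 13 = [10, 12, 4, 1, 1].
  S_2 = Σ v_i α_i^2 r_i = 11·10·8 + 7·12·10 + 2·4·4 + 5·1·12 + 1·1·1 = 1813 ≡ 6.
  S = (6, 7, 6) ≠ 0, so r is not a codeword (an error is present).
Step 3: locate the error. For a single error e at position i, S_ℓ = v_i·e·α_i^ℓ, so α_err = S_1/S_0.
  S_0^{−1} = 6^{−1} = 11 (mod 13), so α_err = 7·11 = 77 ≡ 12 = α_4. Error position i = 4.
  Consistency check: S_2/S_1 = 6·2 = 12 ≡ 12 = α_err ✓ (single-error assumption holds).
Step 4: error magnitude e = S_0/v_4 = S_0·∏_{j≠4}(α_4 − α_j) = 6·8 = 48 ≡ 9 (mod 13).
Step 5: correct position 4: c_4 = r_4 − e = 12 − 9 ≡ 3 (mod 13). Hence c = [8, 10, 4, 3, 1].
  Check: interpolating c through the α_i gives m(x) = 2 + 12·x (degree < 2) with m(α_i) = c_i for every i, so c is indeed a codeword.


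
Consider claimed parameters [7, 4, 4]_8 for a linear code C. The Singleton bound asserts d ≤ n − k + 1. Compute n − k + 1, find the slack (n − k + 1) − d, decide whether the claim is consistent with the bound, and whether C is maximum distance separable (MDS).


Singleton RHS = n − k + 1 = 4, slack = 0, bound satisfied, MDS.

Singleton bound: d ≤ n − k + 1.
Here n = 7, k = 4, so n − k + 1 = 4.
Given d = 4, check d ≤ 4: YES.
Slack = (n − k + 1) − d = 0.
The code is MDS (slack = 0).
Description: the claimed parameters are [7, 4, 4]_8; such a code would be MDS (meets Singleton bound).


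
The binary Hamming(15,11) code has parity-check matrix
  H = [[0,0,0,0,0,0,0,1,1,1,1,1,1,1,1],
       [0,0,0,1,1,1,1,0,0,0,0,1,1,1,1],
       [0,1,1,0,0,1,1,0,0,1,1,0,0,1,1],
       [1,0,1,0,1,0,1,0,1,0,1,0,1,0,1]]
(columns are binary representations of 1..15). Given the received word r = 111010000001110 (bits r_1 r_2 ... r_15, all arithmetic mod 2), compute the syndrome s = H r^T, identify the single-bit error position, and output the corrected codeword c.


s = (1, 0, 1, 0)^T, error position = 10, corrected codeword c = 111010000101110

Compute s = H r^T mod 2 one row at a time:
  s_1 = 0 + 0 + 0 + 0 + 1 + 1 + 1 + 0 = 3 ≡ 1 (mod 2).
  s_2 = 0 + 1 + 0 + 0 + 1 + 1 + 1 + 0 = 4 ≡ 0 (mod 2).
  s_3 = 1 + 1 + 0 + 0 + 0 + 0 + 1 + 0 = 3 ≡ 1 (mod 2).
  s_4 = 1 + 1 + 1 + 0 + 0 + 0 + 1 + 0 = 4 ≡ 0 (mod 2).
s = (1, 0, 1, 0)^T — this equals column 10 of H (binary 1010), so error is at position 10.
Correct: flip bit 10 of r = 111010000001110 to get c = 111010000101110.


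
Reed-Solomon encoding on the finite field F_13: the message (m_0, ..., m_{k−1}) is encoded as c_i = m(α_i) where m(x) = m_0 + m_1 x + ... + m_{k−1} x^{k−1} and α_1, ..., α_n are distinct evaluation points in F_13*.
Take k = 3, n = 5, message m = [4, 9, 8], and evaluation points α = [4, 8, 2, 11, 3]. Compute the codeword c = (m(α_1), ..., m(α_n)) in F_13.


c = [12, 3, 2, 5, 12]

Message polynomial: m(x) = 4 + 9·x + 8·x^2 (mod 13).
For each evaluation point α_i, compute m(α_i) mod 13:
  α_1 = 4: Horner steps 8 → 2 → 12, so m(4) = 12.
  α_2 = 8: Horner steps 8 → 8 → 3, so m(8) = 3.
  α_3 = 2: Horner steps 8 → 12 → 2, so m(2) = 2.
  α_4 = 11: Horner steps 8 → 6 → 5, so m(11) = 5.
  α_5 = 3: Horner steps 8 → 7 → 12, so m(3) = 12.
Codeword c = [12, 3, 2, 5, 12] ∈ F_13^5.


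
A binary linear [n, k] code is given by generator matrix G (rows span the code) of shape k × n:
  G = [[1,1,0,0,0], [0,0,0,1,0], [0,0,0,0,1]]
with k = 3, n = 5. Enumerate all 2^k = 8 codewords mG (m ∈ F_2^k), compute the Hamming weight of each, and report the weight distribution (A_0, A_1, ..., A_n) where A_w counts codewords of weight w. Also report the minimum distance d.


Weight distribution: A_0 = 1, A_1 = 2, A_2 = 2, A_3 = 2, A_4 = 1. Minimum distance d = 1.

Enumerate all 2^3 = 8 messages m ∈ F_2^3.
For each, compute codeword c = mG in F_2^5, then tally its weight.
  m = 000 → c = 00000, weight = 0.
  m = 100 → c = 11000, weight = 2.
  m = 010 → c = 00010, weight = 1.
  m = 110 → c = 11010, weight = 3.
  m = 001 → c = 00001, weight = 1.
  m = 101 → c = 11001, weight = 3.
  m = 011 → c = 00011, weight = 2.
  m = 111 → c = 11011, weight = 4.
Tally weights:
  weight 0: 1 codewords.
  weight 1: 2 codewords.
  weight 2: 2 codewords.
  weight 3: 2 codewords.
  weight 4: 1 codewords.
Minimum distance d = smallest w > 0 with A_w > 0 = 1.
Sanity: Σ A_w = 8 = 2^3 = 8 ✓.


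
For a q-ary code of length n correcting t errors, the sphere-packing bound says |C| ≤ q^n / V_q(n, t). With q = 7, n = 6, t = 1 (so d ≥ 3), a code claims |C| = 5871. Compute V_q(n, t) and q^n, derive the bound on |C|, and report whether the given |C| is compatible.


V_q(n, t) = 37, q^n = 117649, Hamming bound = 3179, |C| = 5871 > bound (violated).

Step 1: Compute V_q(n, t) = Σ_{j=0}^1 C(n, j) (q−1)^j.
  j = 0: C(6,0)·(6)^0 = 1·1 = 1.
  j = 1: C(6,1)·(6)^1 = 6·6 = 36.
  V_q(n, t) = 1 + 36 = 37.
Step 2: q^n = 7^6 = 117649.
Step 3: Hamming bound ⌊q^n / V_q(n,t)⌋ = ⌊117649/37⌋ = 3179.
Step 4: Compare |C| = 5871 to 3179: violated.
The claimed |C| lies above the Hamming bound, so no 7-ary code of length 6 with d ≥ 3 can have 5871 codewords.


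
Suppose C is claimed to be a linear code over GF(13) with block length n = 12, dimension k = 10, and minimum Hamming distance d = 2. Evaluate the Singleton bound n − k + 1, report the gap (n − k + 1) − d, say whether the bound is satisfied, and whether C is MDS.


Singleton RHS = n − k + 1 = 3, slack = 1, bound satisfied, not MDS.

Singleton bound: d ≤ n − k + 1.
Here n = 12, k = 10, so n − k + 1 = 3.
Given d = 2, check d ≤ 3: YES.
Slack = (n − k + 1) − d = 1.
The code is NOT MDS (slack = 1 > 0).
Description: the claimed parameters are [12, 10, 2]_13; such a code would be non-MDS.


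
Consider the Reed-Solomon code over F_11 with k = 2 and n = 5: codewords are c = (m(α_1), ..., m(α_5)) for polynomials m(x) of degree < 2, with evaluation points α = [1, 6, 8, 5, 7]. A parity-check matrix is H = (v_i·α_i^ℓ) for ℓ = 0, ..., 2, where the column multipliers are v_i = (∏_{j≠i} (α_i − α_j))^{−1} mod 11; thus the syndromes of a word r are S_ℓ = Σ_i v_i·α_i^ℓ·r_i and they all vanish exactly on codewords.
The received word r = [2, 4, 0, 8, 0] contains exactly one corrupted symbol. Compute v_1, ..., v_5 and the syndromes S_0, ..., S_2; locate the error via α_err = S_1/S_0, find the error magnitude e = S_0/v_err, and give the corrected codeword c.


S = (9, 6, 4), error at position 3, error magnitude e = 4, c = [2, 4, 7, 8, 0].

Step 1: column multipliers v_i = (∏_{j≠i}(α_i − α_j))^{−1} mod 11.
  i = 1 (α = 1): (1−6)(1−8)(1−5)(1−7) = (−5)·(−7)·(−4)·(−6) = 840 ≡ 4, so v_1 = 4^{−1} = 3 (mod 11).
  i = 2 (α = 6): (6−1)(6−8)(6−5)(6−7) = 5·(−2)·1·(−1) = 10 ≡ 10, so v_2 = 10^{−1} = 10 (mod 11).
  i = 3 (α = 8): (8−1)(8−6)(8−5)(8−7) = 7·2·3·1 = 42 ≡ 9, so v_3 = 9^{−1} = 5 (mod 11).
  i = 4 (α = 5): (5−1)(5−6)(5−8)(5−7) = 4·(−1)·(−3)·(−2) = −24 ≡ 9, so v_4 = 9^{−1} = 5 (mod 11).
  i = 5 (α = 7): (7−1)(7−6)(7−8)(7−5) = 6·1·(−1)·2 = −12 ≡ 10, so v_5 = 10^{−1} = 10 (mod 11).
  v = [3, 10, 5, 5, 10].
Step 2: syndromes of r = [2, 4, 0, 8, 0] (all sums mod 11).
  S_0 = Σ v_i r_i = 3·2 + 10·4 + 5·0 + 5·8 + 10·0 = 86 ≡ 9.
  S_1 = Σ v_i α_i r_i = 3·1·2 + 10·6·4 + 5·8·0 + 5·5·8 + 10·7·0 = 446 ≡ 6.
  α_i^2 mod 11 = [1, 3, 9, 3, 5].
  S_2 = Σ v_i α_i^2 r_i = 3·1·2 + 10·3·4 + 5·9·0 + 5·3·8 + 10·5·0 = 246 ≡ 4.
  S = (9, 6, 4) ≠ 0, so r is not a codeword (an error is present).
Step 3: locate the error. For a single error e at position i, S_ℓ = v_i·e·α_i^ℓ, so α_err = S_1/S_0.
  S_0^{−1} = 9^{−1} = 5 (mod 11), so α_err = 6·5 = 30 ≡ 8 = α_3. Error position i = 3.
  Consistency check: S_2/S_1 = 4·2 = 8 ≡ 8 = α_err ✓ (single-error assumption holds).
Step 4: error magnitude e = S_0/v_3 = S_0·∏_{j≠3}(α_3 − α_j) = 9·9 = 81 ≡ 4 (mod 11).
Step 5: correct position 3: c_3 = r_3 − e = 0 − 4 ≡ 7 (mod 11). Hence c = [2, 4, 7, 8, 0].
  Check: interpolating c through the α_i gives m(x) = 6 + 7·x (degree < 2) with m(α_i) = c_i for every i, so c is indeed a codeword.


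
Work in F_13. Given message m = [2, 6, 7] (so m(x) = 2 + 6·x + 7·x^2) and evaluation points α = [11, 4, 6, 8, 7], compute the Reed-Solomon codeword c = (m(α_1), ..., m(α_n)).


c = [5, 8, 4, 4, 10]

Message polynomial: m(x) = 2 + 6·x + 7·x^2 (mod 13).
For each evaluation point α_i, compute m(α_i) mod 13:
  α_1 = 11: Horner steps 7 → 5 → 5, so m(11) = 5.
  α_2 = 4: Horner steps 7 → 8 → 8, so m(4) = 8.
  α_3 = 6: Horner steps 7 → 9 → 4, so m(6) = 4.
  α_4 = 8: Horner steps 7 → 10 → 4, so m(8) = 4.
  α_5 = 7: Horner steps 7 → 3 → 10, so m(7) = 10.
Codeword c = [5, 8, 4, 4, 10] ∈ F_13^5.


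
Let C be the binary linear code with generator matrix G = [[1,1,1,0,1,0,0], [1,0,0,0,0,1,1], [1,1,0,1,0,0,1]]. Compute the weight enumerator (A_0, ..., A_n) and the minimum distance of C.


Weight distribution: A_0 = 1, A_3 = 2, A_4 = 3, A_5 = 2. Minimum distance d = 3.

Enumerate all 2^3 = 8 messages m ∈ F_2^3.
For each, compute codeword c = mG in F_2^7, then tally its weight.
  m = 000 → c = 0000000, weight = 0.
  m = 100 → c = 1110100, weight = 4.
  m = 010 → c = 1000011, weight = 3.
  m = 110 → c = 0110111, weight = 5.
  m = 001 → c = 1101001, weight = 4.
  m = 101 → c = 0011101, weight = 4.
  m = 011 → c = 0101010, weight = 3.
  m = 111 → c = 1011110, weight = 5.
Tally weights:
  weight 0: 1 codewords.
  weight 3: 2 codewords.
  weight 4: 3 codewords.
  weight 5: 2 codewords.
Minimum distance d = smallest w > 0 with A_w > 0 = 3.
Sanity: Σ A_w = 8 = 2^3 = 8 ✓.


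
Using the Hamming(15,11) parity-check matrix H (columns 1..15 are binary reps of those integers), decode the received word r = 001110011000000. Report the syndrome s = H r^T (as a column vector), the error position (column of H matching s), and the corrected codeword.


s = (0, 0, 1, 1)^T, error position = 3, corrected codeword c = 000110011000000

Compute s = H r^T mod 2 one row at a time:
  s_1 = 1 + 1 + 0 + 0 + 0 + 0 + 0 + 0 = 2 ≡ 0 (mod 2).
  s_2 = 1 + 1 + 0 + 0 + 0 + 0 + 0 + 0 = 2 ≡ 0 (mod 2).
  s_3 = 0 + 1 + 0 + 0 + 0 + 0 + 0 + 0 = 1 ≡ 1 (mod 2).
  s_4 = 0 + 1 + 1 + 0 + 1 + 0 + 0 + 0 = 3 ≡ 1 (mod 2).
s = (0, 0, 1, 1)^T — this equals column 3 of H (binary 0011), so error is at position 3.
Correct: flip bit 3 of r = 001110011000000 to get c = 000110011000000.


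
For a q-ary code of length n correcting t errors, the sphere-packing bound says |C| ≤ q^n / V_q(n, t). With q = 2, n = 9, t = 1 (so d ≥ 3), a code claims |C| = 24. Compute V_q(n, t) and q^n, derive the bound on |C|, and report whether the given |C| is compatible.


V_q(n, t) = 10, q^n = 512, Hamming bound = 51, |C| = 24 ≤ bound (satisfied).

Step 1: Compute V_q(n, t) = Σ_{j=0}^1 C(n, j) (q−1)^j.
  j = 0: C(9,0)·(1)^0 = 1·1 = 1.
  j = 1: C(9,1)·(1)^1 = 9·1 = 9.
  V_q(n, t) = 1 + 9 = 10.
Step 2: q^n = 2^9 = 512.
Step 3: Hamming bound ⌊q^n / V_q(n,t)⌋ = ⌊512/10⌋ = 51.
Step 4: Compare |C| = 24 to 51: satisfied.
The claimed |C| lies below the Hamming bound.


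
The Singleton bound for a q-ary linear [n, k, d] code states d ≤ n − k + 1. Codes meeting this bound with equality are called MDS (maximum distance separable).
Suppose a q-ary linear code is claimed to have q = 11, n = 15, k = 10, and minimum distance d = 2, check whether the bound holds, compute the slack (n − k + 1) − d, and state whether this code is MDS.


Singleton RHS = n − k + 1 = 6, slack = 4, bound satisfied, not MDS.

Singleton bound: d ≤ n − k + 1.
Here n = 15, k = 10, so n − k + 1 = 6.
Given d = 2, check d ≤ 6: YES.
Slack = (n − k + 1) − d = 4.
The code is NOT MDS (slack = 4 > 0).
Description: the claimed parameters are [15, 10, 2]_11; such a code would be non-MDS.


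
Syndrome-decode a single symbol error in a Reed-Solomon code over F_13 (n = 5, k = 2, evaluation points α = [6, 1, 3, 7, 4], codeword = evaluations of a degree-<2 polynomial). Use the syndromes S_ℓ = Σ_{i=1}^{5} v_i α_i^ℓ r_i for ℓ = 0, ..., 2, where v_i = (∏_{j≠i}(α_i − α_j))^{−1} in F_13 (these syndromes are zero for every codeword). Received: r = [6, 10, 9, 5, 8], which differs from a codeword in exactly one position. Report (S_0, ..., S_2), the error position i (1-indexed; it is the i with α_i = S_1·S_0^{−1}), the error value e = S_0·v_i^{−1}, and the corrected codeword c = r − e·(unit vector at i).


S = (7, 7, 7), error at position 2, error magnitude e = 12, c = [6, 11, 9, 5, 8].

Step 1: column multipliers v_i = (∏_{j≠i}(α_i − α_j))^{−1} mod 13.
  i = 1 (α = 6): (6−1)(6−3)(6−7)(6−4) = 5·3·(−1)·2 = −30 ≡ 9, so v_1 = 9^{−1} = 3 (mod 13).
  i = 2 (α = 1): (1−6)(1−3)(1−7)(1−4) = (−5)·(−2)·(−6)·(−3) = 180 ≡ 11, so v_2 = 11^{−1} = 6 (mod 13).
  i = 3 (α = 3): (3−6)(3−1)(3−7)(3−4) = (−3)·2·(−4)·(−1) = −24 ≡ 2, so v_3 = 2^{−1} = 7 (mod 13).
  i = 4 (α = 7): (7−6)(7−1)(7−3)(7−4) = 1·6·4·3 = 72 ≡ 7, so v_4 = 7^{−1} = 2 (mod 13).
  i = 5 (α = 4): (4−6)(4−1)(4−3)(4−7) = (−2)·3·1·(−3) = 18 ≡ 5, so v_5 = 5^{−1} = 8 (mod 13).
  v = [3, 6, 7, 2, 8].
Step 2: syndromes of r = [6, 10, 9, 5, 8] (all sums mod 13).
  S_0 = Σ v_i r_i = 3·6 + 6·10 + 7·9 + 2·5 + 8·8 = 215 ≡ 7.
  S_1 = Σ v_i α_i r_i = 3·6·6 + 6·1·10 + 7·3·9 + 2·7·5 + 8·4·8 = 683 ≡ 7.
  α_i^2 mod 13 = [10, 1, 9, 10, 3].
  S_2 = Σ v_i α_i^2 r_i = 3·10·6 + 6·1·10 + 7·9·9 + 2·10·5 + 8·3·8 = 1099 ≡ 7.
  S = (7, 7, 7) ≠ 0, so r is not a codeword (an error is present).
Step 3: locate the error. For a single error e at position i, S_ℓ = v_i·e·α_i^ℓ, so α_err = S_1/S_0.
  S_0^{−1} = 7^{−1} = 2 (mod 13), so α_err = 7·2 = 14 ≡ 1 = α_2. Error position i = 2.
  Consistency check: S_2/S_1 = 7·2 = 14 ≡ 1 = α_err ✓ (single-error assumption holds).
Step 4: error magnitude e = S_0/v_2 = S_0·∏_{j≠2}(α_2 − α_j) = 7·11 = 77 ≡ 12 (mod 13).
Step 5: correct position 2: c_2 = r_2 − e = 10 − 12 ≡ 11 (mod 13). Hence c = [6, 11, 9, 5, 8].
  Check: interpolating c through the α_i gives m(x) = 12 + 12·x (degree < 2) with m(α_i) = c_i for every i, so c is indeed a codeword.


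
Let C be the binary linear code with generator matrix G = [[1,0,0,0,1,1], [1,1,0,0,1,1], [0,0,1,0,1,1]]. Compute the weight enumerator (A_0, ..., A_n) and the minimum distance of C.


Weight distribution: A_0 = 1, A_1 = 1, A_2 = 1, A_3 = 3, A_4 = 2. Minimum distance d = 1.

Enumerate all 2^3 = 8 messages m ∈ F_2^3.
For each, compute codeword c = mG in F_2^6, then tally its weight.
  m = 000 → c = 000000, weight = 0.
  m = 100 → c = 100011, weight = 3.
  m = 010 → c = 110011, weight = 4.
  m = 110 → c = 010000, weight = 1.
  m = 001 → c = 001011, weight = 3.
  m = 101 → c = 101000, weight = 2.
  m = 011 → c = 111000, weight = 3.
  m = 111 → c = 011011, weight = 4.
Tally weights:
  weight 0: 1 codewords.
  weight 1: 1 codewords.
  weight 2: 1 codewords.
  weight 3: 3 codewords.
  weight 4: 2 codewords.
Minimum distance d = smallest w > 0 with A_w > 0 = 1.
Sanity: Σ A_w = 8 = 2^3 = 8 ✓.


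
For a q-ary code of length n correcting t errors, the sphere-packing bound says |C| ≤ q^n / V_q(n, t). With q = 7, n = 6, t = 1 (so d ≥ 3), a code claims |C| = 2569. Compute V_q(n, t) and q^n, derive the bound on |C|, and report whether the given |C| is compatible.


V_q(n, t) = 37, q^n = 117649, Hamming bound = 3179, |C| = 2569 ≤ bound (satisfied).

Step 1: Compute V_q(n, t) = Σ_{j=0}^1 C(n, j) (q−1)^j.
  j = 0: C(6,0)·(6)^0 = 1·1 = 1.
  j = 1: C(6,1)·(6)^1 = 6·6 = 36.
  V_q(n, t) = 1 + 36 = 37.
Step 2: q^n = 7^6 = 117649.
Step 3: Hamming bound ⌊q^n / V_q(n,t)⌋ = ⌊117649/37⌋ = 3179.
Step 4: Compare |C| = 2569 to 3179: satisfied.
The claimed |C| lies below the Hamming bound.


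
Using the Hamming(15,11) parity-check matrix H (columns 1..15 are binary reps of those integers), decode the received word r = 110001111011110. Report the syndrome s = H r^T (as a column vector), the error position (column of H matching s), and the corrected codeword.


s = (0, 1, 1, 1)^T, error position = 7, corrected codeword c = 110001011011110

Compute s = H r^T mod 2 one row at a time:
  s_1 = 1 + 1 + 0 + 1 + 1 + 1 + 1 + 0 = 6 ≡ 0 (mod 2).
  s_2 = 0 + 0 + 1 + 1 + 1 + 1 + 1 + 0 = 5 ≡ 1 (mod 2).
  s_3 = 1 + 0 + 1 + 1 + 0 + 1 + 1 + 0 = 5 ≡ 1 (mod 2).
  s_4 = 1 + 0 + 0 + 1 + 1 + 1 + 1 + 0 = 5 ≡ 1 (mod 2).
s = (0, 1, 1, 1)^T — this equals column 7 of H (binary 0111), so error is at position 7.
Correct: flip bit 7 of r = 110001111011110 to get c = 110001011011110.


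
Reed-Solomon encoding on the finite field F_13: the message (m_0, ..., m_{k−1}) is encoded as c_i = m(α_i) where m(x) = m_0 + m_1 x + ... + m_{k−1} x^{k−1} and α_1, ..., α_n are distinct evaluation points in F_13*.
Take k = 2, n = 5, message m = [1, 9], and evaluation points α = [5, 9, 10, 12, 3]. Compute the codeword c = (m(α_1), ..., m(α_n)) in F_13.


c = [7, 4, 0, 5, 2]

Message polynomial: m(x) = 1 + 9·x (mod 13).
For each evaluation point α_i, compute m(α_i) mod 13:
  α_1 = 5: Horner steps 9 → 7, so m(5) = 7.
  α_2 = 9: Horner steps 9 → 4, so m(9) = 4.
  α_3 = 10: Horner steps 9 → 0, so m(10) = 0.
  α_4 = 12: Horner steps 9 → 5, so m(12) = 5.
  α_5 = 3: Horner steps 9 → 2, so m(3) = 2.
Codeword c = [7, 4, 0, 5, 2] ∈ F_13^5.


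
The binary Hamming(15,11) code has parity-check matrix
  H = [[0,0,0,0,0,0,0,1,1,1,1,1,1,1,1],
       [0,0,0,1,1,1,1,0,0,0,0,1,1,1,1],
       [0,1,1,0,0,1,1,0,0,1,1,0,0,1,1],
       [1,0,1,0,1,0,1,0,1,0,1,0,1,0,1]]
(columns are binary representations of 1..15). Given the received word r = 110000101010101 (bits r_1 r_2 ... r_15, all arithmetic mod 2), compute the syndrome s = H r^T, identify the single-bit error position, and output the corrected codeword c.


s = (0, 1, 0, 0)^T, error position = 4, corrected codeword c = 110100101010101

Compute s = H r^T mod 2 one row at a time:
  s_1 = 0 + 1 + 0 + 1 + 0 + 1 + 0 + 1 = 4 ≡ 0 (mod 2).
  s_2 = 0 + 0 + 0 + 1 + 0 + 1 + 0 + 1 = 3 ≡ 1 (mod 2).
  s_3 = 1 + 0 + 0 + 1 + 0 + 1 + 0 + 1 = 4 ≡ 0 (mod 2).
  s_4 = 1 + 0 + 0 + 1 + 1 + 1 + 1 + 1 = 6 ≡ 0 (mod 2).
s = (0, 1, 0, 0)^T — this equals column 4 of H (binary 0100), so error is at position 4.
Correct: flip bit 4 of r = 110000101010101 to get c = 110100101010101.


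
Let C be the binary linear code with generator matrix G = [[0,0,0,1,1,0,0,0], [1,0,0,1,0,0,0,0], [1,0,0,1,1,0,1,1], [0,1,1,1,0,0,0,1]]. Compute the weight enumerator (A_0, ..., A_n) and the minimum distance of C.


Weight distribution: A_0 = 1, A_2 = 3, A_3 = 4, A_4 = 3, A_5 = 4, A_6 = 1. Minimum distance d = 2.

Enumerate all 2^4 = 16 messages m ∈ F_2^4.
For each, compute codeword c = mG in F_2^8, then tally its weight.
  m = 0000 → c = 00000000, weight = 0.
  m = 1000 → c = 00011000, weight = 2.
  m = 0100 → c = 10010000, weight = 2.
  m = 1100 → c = 10001000, weight = 2.
  m = 0010 → c = 10011011, weight = 5.
  m = 1010 → c = 10000011, weight = 3.
  m = 0110 → c = 00001011, weight = 3.
  m = 1110 → c = 00010011, weight = 3.
  m = 0001 → c = 01110001, weight = 4.
  m = 1001 → c = 01101001, weight = 4.
  m = 0101 → c = 11100001, weight = 4.
  m = 1101 → c = 11111001, weight = 6.
  m = 0011 → c = 11101010, weight = 5.
  m = 1011 → c = 11110010, weight = 5.
  m = 0111 → c = 01111010, weight = 5.
  m = 1111 → c = 01100010, weight = 3.
Tally weights:
  weight 0: 1 codewords.
  weight 2: 3 codewords.
  weight 3: 4 codewords.
  weight 4: 3 codewords.
  weight 5: 4 codewords.
  weight 6: 1 codewords.
Minimum distance d = smallest w > 0 with A_w > 0 = 2.
Sanity: Σ A_w = 16 = 2^4 = 16 ✓.


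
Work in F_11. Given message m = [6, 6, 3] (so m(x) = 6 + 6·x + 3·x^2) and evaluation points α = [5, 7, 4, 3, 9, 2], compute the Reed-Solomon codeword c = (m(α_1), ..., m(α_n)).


c = [1, 8, 1, 7, 6, 8]

Message polynomial: m(x) = 6 + 6·x + 3·x^2 (mod 11).
For each evaluation point α_i, compute m(α_i) mod 11:
  α_1 = 5: Horner steps 3 → 10 → 1, so m(5) = 1.
  α_2 = 7: Horner steps 3 → 5 → 8, so m(7) = 8.
  α_3 = 4: Horner steps 3 → 7 → 1, so m(4) = 1.
  α_4 = 3: Horner steps 3 → 4 → 7, so m(3) = 7.
  α_5 = 9: Horner steps 3 → 0 → 6, so m(9) = 6.
  α_6 = 2: Horner steps 3 → 1 → 8, so m(2) = 8.
Codeword c = [1, 8, 1, 7, 6, 8] ∈ F_11^6.
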